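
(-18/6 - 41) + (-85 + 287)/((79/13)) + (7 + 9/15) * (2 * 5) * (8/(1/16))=767662/79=9717.24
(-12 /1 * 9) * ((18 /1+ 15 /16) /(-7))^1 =8181 /28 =292.18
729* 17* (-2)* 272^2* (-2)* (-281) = -1030577292288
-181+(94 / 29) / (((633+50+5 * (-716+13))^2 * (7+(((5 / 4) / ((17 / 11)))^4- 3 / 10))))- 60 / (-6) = -118389249132237061 / 692334790476561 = -171.00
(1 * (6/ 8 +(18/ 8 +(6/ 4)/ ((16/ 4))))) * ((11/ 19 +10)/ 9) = 603/ 152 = 3.97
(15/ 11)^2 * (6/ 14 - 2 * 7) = -21375/ 847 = -25.24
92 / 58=46 / 29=1.59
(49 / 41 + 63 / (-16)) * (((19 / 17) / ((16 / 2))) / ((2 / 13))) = -444353 / 178432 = -2.49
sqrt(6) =2.45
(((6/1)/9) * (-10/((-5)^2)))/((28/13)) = -13/105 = -0.12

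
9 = 9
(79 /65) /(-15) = -0.08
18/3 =6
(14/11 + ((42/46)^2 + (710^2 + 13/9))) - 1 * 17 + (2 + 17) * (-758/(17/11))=440495066239/890307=494767.61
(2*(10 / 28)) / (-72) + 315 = 158755 / 504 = 314.99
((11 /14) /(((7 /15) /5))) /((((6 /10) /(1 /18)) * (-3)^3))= -0.03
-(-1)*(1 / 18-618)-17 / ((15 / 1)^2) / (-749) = -69426047 / 112350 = -617.94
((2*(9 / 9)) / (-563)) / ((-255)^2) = -2 / 36609075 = -0.00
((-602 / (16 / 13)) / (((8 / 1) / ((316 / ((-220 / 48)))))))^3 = 797580599795047341 / 10648000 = 74904263692.25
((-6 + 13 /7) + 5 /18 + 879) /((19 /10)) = 551335 /1197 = 460.60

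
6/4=1.50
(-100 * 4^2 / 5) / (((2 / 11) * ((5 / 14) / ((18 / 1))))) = -88704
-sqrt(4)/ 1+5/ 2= 1/ 2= 0.50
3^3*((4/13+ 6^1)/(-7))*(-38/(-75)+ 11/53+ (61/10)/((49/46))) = -156.70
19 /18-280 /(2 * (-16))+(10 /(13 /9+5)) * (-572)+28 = -887171 /1044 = -849.78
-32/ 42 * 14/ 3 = -32/ 9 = -3.56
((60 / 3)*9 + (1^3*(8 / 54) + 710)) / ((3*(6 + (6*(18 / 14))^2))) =588833 / 130005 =4.53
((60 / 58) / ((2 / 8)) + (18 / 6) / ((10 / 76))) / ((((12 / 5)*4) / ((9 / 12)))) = 2.10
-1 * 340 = -340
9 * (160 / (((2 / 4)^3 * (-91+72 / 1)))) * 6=-69120 / 19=-3637.89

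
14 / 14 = 1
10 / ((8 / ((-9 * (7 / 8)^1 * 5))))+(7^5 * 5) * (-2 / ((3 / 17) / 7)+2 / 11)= -6651546.79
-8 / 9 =-0.89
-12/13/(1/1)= -12/13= -0.92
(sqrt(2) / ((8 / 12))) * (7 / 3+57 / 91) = 404 * sqrt(2) / 91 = 6.28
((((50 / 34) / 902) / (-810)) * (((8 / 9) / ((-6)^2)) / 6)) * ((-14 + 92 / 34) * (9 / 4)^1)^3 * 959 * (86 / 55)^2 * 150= 217889710080 / 4557824491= 47.81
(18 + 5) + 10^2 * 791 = 79123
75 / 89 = 0.84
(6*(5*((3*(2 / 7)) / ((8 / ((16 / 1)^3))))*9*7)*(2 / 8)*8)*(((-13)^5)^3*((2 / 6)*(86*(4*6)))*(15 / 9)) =-97364904819686389968076800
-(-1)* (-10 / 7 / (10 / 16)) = -16 / 7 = -2.29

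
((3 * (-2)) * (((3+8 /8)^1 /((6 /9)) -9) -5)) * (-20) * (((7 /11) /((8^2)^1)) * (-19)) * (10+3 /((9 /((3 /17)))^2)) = 5766215 /3179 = 1813.85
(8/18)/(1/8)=32/9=3.56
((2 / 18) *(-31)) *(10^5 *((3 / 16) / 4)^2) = -756.84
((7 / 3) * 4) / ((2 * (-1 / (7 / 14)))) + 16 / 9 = -5 / 9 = -0.56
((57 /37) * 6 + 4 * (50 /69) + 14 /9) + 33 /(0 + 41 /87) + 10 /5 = 26918255 /314019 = 85.72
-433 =-433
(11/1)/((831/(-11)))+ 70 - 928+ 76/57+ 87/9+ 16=-690682/831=-831.15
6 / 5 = 1.20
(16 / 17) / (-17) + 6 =1718 / 289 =5.94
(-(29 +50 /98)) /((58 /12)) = -8676 /1421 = -6.11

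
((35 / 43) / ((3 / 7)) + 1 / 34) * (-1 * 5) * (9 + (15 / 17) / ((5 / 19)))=-1480325 / 12427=-119.12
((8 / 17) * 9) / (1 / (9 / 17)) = 648 / 289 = 2.24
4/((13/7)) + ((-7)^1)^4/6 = 31381/78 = 402.32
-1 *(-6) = 6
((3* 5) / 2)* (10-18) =-60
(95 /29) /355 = 19 /2059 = 0.01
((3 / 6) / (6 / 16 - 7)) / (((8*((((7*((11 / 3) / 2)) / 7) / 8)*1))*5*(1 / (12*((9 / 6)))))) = -432 / 2915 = -0.15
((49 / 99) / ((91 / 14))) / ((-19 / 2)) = -0.01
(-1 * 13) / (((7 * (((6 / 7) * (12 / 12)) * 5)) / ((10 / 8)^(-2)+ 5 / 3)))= -2249 / 2250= -1.00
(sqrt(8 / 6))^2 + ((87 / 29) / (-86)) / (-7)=2417 / 1806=1.34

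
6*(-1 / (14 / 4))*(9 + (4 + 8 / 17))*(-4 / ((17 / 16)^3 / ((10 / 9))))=150077440 / 1753941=85.57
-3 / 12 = -1 / 4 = -0.25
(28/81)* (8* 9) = 224/9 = 24.89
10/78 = 5/39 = 0.13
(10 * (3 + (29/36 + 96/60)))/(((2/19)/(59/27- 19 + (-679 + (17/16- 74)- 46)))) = -6506924851/15552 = -418397.95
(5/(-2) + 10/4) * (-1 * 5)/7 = 0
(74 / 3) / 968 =37 / 1452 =0.03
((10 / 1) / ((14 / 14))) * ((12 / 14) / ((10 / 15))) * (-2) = -180 / 7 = -25.71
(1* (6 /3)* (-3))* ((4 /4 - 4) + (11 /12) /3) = 97 /6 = 16.17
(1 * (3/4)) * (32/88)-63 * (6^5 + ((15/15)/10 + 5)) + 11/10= -26961436/55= -490207.93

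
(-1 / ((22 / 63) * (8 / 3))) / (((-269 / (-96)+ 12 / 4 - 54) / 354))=57348 / 7271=7.89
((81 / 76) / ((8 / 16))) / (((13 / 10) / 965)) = 390825 / 247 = 1582.29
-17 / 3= -5.67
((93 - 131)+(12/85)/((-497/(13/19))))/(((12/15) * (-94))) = 15250523/30179828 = 0.51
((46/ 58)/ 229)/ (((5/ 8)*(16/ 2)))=23/ 33205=0.00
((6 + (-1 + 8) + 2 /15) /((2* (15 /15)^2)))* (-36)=-236.40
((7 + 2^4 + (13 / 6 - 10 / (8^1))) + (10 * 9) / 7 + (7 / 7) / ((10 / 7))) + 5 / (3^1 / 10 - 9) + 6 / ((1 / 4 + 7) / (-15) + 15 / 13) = 292054813 / 6370140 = 45.85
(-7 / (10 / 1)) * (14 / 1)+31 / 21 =-874 / 105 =-8.32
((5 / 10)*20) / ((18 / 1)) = 5 / 9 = 0.56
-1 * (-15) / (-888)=-5 / 296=-0.02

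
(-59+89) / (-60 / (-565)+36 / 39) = 7345 / 252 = 29.15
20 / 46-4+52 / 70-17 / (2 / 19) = -164.32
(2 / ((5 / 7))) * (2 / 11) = 28 / 55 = 0.51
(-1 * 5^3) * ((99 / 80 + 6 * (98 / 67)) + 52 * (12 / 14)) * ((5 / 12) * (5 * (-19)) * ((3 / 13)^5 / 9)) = 218883313125 / 11144730688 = 19.64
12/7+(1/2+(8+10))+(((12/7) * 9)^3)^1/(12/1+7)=2782897/13034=213.51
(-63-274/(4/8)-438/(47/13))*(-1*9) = 6589.34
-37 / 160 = -0.23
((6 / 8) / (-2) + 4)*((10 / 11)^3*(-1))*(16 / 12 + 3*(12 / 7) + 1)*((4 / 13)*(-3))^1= 2276500 / 121121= 18.80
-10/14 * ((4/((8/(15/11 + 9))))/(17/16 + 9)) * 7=-4560/1771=-2.57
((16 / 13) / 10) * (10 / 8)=2 / 13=0.15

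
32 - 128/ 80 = 152/ 5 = 30.40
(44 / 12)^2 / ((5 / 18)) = 242 / 5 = 48.40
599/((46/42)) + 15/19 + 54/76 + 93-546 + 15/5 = 4527/46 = 98.41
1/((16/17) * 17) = 1/16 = 0.06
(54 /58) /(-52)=-27 /1508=-0.02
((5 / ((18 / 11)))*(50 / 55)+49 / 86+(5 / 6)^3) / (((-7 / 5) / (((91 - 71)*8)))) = -3646700 / 8127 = -448.71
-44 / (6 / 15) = -110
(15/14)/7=15/98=0.15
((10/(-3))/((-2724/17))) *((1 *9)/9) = 85/4086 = 0.02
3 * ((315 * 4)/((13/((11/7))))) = 5940/13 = 456.92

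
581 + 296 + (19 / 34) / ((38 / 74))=29855 / 34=878.09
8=8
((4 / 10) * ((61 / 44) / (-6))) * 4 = -61 / 165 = -0.37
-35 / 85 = -7 / 17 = -0.41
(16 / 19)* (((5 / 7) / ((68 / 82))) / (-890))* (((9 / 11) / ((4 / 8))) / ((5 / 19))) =-0.01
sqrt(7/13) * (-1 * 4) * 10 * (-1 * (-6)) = -240 * sqrt(91)/13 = -176.11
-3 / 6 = -1 / 2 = -0.50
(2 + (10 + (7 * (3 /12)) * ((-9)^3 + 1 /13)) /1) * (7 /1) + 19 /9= -1034654 /117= -8843.20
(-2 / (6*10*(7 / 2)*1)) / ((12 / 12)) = -1 / 105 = -0.01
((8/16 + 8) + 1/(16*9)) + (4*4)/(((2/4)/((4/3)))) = 51.17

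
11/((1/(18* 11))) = 2178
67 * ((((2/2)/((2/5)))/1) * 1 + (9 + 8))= 2613/2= 1306.50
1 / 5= 0.20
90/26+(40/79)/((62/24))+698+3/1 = 704.66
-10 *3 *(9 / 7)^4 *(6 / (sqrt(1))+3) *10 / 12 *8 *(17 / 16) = -25095825 / 4802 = -5226.12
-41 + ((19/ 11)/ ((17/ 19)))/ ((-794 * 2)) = -12175557/ 296956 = -41.00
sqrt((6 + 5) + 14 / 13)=sqrt(2041) / 13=3.48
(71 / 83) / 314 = 71 / 26062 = 0.00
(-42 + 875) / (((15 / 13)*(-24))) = -10829 / 360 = -30.08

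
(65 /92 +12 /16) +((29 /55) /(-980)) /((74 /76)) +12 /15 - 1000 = -11441355294 /11467225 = -997.74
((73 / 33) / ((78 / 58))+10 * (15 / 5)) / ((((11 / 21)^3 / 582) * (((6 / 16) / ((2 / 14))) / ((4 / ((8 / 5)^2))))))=14518157325 / 190333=76277.67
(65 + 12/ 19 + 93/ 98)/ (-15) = -123973/ 27930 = -4.44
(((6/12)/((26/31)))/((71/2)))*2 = 31/923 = 0.03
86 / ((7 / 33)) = 2838 / 7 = 405.43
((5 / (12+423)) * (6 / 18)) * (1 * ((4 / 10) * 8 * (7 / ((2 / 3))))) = 56 / 435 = 0.13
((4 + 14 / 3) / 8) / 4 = 13 / 48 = 0.27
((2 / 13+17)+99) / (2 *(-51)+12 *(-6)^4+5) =302 / 40183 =0.01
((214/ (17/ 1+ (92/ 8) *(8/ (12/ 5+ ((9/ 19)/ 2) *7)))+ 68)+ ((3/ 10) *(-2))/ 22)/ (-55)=-1.33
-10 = -10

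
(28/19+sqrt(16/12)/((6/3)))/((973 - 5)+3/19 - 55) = 19 * sqrt(3)/52050+14/8675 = 0.00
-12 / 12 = -1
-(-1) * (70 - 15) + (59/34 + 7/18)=8740/153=57.12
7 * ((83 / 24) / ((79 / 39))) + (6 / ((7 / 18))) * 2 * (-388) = -52913785 / 4424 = -11960.62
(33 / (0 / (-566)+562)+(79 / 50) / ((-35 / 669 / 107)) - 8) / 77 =-796488071 / 18932375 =-42.07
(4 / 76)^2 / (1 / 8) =8 / 361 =0.02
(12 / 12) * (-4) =-4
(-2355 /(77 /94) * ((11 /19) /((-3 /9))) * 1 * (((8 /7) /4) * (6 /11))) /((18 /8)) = 345.86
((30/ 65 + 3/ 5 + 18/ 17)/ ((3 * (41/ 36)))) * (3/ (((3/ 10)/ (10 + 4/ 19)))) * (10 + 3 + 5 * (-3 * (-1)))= 305452224/ 172159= 1774.24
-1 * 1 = -1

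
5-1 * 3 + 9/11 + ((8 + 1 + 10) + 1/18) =21.87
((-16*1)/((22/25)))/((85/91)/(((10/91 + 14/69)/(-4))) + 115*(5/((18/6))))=-29460/291203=-0.10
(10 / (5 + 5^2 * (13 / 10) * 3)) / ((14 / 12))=24 / 287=0.08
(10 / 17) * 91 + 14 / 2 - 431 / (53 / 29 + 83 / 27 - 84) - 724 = -692816545 / 1052878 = -658.02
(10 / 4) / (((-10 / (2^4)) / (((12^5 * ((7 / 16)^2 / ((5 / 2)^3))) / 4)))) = -381024 / 125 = -3048.19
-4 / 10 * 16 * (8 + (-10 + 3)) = -32 / 5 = -6.40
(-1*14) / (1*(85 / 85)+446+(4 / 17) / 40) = -2380 / 75991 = -0.03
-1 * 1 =-1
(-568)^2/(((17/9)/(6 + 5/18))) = 18228256/17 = 1072250.35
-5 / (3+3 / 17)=-85 / 54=-1.57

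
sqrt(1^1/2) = sqrt(2)/2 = 0.71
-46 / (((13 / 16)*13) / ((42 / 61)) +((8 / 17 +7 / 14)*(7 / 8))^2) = -71468544 / 24954989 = -2.86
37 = 37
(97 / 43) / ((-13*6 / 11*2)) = -1067 / 6708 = -0.16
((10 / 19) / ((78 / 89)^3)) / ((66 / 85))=299611825 / 297544104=1.01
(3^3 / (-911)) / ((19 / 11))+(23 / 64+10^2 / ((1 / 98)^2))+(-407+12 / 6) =1063459800219 / 1107776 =959995.34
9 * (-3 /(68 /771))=-20817 /68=-306.13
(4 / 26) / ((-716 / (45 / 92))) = -45 / 428168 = -0.00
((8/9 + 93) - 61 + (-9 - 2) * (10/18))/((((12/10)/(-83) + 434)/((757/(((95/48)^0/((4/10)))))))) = 15142271/810468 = 18.68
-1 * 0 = 0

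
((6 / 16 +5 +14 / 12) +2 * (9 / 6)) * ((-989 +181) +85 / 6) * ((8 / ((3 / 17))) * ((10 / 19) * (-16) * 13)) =19284053360 / 513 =37590747.29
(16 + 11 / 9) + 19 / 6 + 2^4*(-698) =-200657 / 18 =-11147.61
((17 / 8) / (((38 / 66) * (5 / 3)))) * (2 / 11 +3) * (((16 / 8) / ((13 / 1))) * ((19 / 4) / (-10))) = -0.51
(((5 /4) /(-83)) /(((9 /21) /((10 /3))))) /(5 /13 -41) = 2275 /788832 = 0.00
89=89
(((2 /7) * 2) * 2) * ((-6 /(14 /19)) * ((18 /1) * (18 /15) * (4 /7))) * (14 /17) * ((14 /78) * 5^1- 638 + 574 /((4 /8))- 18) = -2524518144 /54145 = -46625.14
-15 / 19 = -0.79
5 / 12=0.42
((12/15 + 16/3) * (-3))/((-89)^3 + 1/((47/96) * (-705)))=0.00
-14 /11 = -1.27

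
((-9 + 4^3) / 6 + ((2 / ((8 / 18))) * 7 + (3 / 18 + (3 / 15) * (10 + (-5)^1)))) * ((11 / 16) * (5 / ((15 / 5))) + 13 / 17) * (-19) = -7434871 / 4896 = -1518.56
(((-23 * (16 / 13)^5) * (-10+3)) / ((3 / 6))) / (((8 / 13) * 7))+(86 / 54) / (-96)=15626748581 / 74030112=211.09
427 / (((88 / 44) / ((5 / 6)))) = 2135 / 12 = 177.92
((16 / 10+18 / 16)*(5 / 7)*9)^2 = 962361 / 3136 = 306.88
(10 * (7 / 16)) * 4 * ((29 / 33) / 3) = 1015 / 198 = 5.13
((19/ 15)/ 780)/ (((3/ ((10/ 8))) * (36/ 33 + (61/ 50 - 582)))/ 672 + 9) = 4180/ 17837001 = 0.00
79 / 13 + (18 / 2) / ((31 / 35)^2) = 219244 / 12493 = 17.55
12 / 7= 1.71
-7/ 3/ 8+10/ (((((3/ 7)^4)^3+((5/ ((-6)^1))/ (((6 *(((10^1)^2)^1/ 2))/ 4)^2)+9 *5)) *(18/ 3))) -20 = -2043747569545216613/ 100902737597839176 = -20.25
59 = 59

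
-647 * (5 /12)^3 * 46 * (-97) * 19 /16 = 247989.76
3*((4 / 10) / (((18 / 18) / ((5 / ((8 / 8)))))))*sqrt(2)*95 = 570*sqrt(2) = 806.10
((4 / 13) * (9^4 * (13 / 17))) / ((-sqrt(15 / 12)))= -52488 * sqrt(5) / 85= -1380.79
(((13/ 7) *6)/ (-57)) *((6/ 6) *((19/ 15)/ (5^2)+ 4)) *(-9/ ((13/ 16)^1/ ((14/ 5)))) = 24.56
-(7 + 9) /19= -16 /19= -0.84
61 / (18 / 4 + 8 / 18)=1098 / 89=12.34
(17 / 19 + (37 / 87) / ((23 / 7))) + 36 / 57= 62950 / 38019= 1.66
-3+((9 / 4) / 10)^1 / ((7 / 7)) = -111 / 40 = -2.78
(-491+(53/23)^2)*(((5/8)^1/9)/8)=-4.22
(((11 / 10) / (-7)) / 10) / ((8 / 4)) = -11 / 1400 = -0.01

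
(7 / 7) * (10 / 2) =5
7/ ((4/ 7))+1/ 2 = 51/ 4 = 12.75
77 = 77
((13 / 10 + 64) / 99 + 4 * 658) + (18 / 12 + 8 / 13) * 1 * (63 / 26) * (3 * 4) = 450761327 / 167310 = 2694.17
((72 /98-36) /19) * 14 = -3456 /133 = -25.98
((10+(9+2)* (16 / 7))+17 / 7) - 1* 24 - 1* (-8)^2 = -353 / 7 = -50.43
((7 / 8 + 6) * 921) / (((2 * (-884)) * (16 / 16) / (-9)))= 455895 / 14144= 32.23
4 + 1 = 5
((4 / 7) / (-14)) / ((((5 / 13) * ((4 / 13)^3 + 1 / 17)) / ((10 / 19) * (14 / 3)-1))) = -80599142 / 45875025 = -1.76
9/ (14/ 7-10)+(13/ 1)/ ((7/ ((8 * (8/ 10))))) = 3013/ 280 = 10.76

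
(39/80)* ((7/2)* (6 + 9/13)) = 11.42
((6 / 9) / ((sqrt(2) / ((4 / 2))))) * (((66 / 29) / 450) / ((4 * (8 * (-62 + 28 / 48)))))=-sqrt(2) / 582900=-0.00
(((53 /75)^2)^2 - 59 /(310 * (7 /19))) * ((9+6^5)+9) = -1588832607643 /762890625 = -2082.65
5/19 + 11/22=29/38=0.76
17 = 17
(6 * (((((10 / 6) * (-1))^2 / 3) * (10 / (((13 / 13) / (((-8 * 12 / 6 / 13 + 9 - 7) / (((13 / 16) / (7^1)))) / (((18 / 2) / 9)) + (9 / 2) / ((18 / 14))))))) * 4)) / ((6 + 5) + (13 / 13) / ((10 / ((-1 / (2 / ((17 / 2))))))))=45640000 / 214461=212.81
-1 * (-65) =65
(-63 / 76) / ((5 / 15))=-189 / 76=-2.49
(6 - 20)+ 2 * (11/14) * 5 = -43/7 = -6.14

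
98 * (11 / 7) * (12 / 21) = 88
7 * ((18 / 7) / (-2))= -9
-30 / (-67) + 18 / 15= 552 / 335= 1.65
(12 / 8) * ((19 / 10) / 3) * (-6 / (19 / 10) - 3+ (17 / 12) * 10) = 913 / 120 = 7.61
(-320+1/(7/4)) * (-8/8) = 2236/7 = 319.43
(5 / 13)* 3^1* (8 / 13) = 120 / 169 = 0.71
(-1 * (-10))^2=100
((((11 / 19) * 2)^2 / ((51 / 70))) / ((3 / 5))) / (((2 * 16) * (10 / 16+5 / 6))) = 1210 / 18411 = 0.07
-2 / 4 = -1 / 2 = -0.50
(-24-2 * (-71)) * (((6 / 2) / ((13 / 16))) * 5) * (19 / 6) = 89680 / 13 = 6898.46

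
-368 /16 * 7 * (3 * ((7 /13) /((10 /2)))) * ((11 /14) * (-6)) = 15939 /65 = 245.22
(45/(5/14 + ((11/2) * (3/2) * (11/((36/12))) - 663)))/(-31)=1260/548917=0.00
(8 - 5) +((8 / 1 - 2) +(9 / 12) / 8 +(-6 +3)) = 195 / 32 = 6.09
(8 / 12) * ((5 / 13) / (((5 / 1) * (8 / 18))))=3 / 26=0.12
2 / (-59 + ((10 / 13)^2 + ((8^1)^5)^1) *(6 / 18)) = 338 / 1835993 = 0.00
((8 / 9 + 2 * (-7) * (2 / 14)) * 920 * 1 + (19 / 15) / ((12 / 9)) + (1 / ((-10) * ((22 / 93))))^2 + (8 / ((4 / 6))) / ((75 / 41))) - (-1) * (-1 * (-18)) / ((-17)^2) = -1014.47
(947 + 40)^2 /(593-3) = 974169 /590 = 1651.13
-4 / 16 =-0.25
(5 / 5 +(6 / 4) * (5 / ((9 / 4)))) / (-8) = -13 / 24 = -0.54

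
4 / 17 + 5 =89 / 17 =5.24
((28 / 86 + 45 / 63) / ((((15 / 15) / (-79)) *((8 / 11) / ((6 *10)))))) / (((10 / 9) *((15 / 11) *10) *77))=-2447973 / 421400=-5.81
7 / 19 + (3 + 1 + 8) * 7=1603 / 19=84.37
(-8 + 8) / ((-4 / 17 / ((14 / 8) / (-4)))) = 0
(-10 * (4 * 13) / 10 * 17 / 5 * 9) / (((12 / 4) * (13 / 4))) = -816 / 5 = -163.20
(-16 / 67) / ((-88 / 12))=24 / 737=0.03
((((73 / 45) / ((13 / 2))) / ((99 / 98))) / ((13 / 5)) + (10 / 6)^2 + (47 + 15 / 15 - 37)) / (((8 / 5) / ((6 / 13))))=2611190 / 652509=4.00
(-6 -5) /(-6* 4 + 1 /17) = 0.46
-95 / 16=-5.94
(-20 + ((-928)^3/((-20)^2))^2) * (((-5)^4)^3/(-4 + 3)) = -974558529121517187500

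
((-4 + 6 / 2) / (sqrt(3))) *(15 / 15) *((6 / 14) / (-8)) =sqrt(3) / 56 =0.03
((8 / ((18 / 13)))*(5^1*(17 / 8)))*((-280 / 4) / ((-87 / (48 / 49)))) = 88400 / 1827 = 48.39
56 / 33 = 1.70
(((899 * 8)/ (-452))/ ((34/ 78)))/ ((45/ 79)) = -1846546/ 28815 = -64.08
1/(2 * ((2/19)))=19/4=4.75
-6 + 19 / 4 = -5 / 4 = -1.25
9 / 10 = 0.90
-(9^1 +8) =-17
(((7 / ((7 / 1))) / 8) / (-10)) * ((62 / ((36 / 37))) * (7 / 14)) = -1147 / 2880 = -0.40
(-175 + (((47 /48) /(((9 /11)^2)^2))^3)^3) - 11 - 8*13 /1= 845.31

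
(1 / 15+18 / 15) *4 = 76 / 15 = 5.07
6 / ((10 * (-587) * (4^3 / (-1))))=3 / 187840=0.00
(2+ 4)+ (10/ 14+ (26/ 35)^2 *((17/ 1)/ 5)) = 52617/ 6125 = 8.59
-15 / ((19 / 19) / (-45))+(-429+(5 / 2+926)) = 2349 / 2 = 1174.50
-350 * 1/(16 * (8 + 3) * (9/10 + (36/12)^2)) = -875/4356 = -0.20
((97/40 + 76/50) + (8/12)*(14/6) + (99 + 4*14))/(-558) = -288901/1004400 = -0.29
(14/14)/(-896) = -1/896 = -0.00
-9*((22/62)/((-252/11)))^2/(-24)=14641/162739584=0.00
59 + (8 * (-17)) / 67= 3817 / 67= 56.97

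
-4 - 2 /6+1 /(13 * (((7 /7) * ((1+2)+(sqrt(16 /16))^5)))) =-673 /156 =-4.31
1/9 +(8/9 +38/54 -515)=-13859/27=-513.30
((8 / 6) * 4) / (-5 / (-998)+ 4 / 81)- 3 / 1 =417945 / 4397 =95.05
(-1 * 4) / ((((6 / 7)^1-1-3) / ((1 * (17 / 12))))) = 1.80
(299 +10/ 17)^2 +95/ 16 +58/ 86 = 17847105173/ 198832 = 89759.72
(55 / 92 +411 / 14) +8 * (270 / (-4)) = -328469 / 644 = -510.05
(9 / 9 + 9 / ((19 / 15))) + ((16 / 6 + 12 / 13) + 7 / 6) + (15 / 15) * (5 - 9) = 8.86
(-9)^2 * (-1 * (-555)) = 44955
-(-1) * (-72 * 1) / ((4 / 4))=-72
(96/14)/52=12/91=0.13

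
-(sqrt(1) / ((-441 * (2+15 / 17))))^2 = -289 / 466948881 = -0.00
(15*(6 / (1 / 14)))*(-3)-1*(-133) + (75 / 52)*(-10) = -95197 / 26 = -3661.42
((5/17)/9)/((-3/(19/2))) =-95/918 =-0.10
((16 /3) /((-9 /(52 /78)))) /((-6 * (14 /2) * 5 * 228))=4 /484785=0.00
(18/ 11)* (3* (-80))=-392.73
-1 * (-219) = 219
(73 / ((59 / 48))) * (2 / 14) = 8.48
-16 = -16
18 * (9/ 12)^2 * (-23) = -1863/ 8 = -232.88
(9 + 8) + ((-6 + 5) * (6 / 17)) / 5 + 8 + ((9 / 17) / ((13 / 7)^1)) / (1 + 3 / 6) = 27757 / 1105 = 25.12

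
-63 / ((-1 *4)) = 63 / 4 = 15.75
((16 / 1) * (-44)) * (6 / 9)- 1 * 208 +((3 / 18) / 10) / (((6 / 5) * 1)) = -48767 / 72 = -677.32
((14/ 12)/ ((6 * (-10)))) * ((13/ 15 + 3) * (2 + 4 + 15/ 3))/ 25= -2233/ 67500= -0.03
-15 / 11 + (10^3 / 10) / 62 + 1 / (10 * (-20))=16659 / 68200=0.24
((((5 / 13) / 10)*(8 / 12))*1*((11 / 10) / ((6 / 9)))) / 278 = 11 / 72280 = 0.00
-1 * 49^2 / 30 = -2401 / 30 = -80.03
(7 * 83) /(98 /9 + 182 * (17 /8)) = 2988 /2045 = 1.46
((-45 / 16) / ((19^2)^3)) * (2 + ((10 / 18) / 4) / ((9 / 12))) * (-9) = 885 / 752734096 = 0.00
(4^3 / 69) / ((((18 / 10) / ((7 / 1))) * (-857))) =-2240 / 532197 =-0.00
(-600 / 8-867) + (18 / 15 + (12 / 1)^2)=-3984 / 5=-796.80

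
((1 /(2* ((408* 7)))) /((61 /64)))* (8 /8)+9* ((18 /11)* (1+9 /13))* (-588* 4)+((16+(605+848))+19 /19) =-57149.08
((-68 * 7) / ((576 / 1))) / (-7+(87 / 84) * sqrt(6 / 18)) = 24157 * sqrt(3) / 4118652+40817 / 343221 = 0.13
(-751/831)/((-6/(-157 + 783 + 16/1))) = 80357/831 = 96.70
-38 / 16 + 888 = 885.62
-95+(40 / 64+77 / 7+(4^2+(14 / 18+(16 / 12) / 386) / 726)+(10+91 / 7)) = -44.37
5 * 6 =30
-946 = -946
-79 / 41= -1.93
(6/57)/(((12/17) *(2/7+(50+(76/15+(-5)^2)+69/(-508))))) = 151130/81296269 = 0.00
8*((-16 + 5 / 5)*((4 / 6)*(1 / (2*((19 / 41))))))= -1640 / 19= -86.32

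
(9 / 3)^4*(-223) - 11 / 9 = -18064.22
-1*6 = -6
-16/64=-1/4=-0.25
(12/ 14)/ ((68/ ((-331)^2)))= 328683/ 238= 1381.02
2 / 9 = 0.22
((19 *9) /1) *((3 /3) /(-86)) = -171 /86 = -1.99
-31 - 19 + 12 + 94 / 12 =-181 / 6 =-30.17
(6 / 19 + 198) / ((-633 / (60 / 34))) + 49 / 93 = -164743 / 6338229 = -0.03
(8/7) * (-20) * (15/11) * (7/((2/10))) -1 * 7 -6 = -12143/11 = -1103.91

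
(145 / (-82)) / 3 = -145 / 246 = -0.59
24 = 24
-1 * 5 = -5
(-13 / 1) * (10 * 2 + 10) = -390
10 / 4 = 5 / 2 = 2.50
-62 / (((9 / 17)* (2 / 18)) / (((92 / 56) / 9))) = -12121 / 63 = -192.40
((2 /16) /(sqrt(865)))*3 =3*sqrt(865) /6920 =0.01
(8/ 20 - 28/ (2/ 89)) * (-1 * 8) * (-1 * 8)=-398592/ 5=-79718.40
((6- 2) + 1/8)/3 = 11/8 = 1.38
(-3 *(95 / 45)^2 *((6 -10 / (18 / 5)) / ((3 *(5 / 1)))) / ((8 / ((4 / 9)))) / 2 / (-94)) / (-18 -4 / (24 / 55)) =-10469 / 335092140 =-0.00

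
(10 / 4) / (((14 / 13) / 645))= 41925 / 28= 1497.32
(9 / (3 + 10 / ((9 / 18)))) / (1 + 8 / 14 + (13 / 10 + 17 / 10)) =63 / 736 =0.09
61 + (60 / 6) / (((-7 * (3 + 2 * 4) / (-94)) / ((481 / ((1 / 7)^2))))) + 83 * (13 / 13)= 3166564 / 11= 287869.45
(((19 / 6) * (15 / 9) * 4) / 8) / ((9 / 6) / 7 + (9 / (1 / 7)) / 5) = 3325 / 16146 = 0.21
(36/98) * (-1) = -18/49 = -0.37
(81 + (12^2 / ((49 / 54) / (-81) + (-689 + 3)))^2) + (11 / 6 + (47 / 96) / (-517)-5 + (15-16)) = 22149466055735607 / 288117708024608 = 76.88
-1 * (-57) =57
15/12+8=37/4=9.25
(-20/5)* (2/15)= -8/15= -0.53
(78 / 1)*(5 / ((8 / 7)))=341.25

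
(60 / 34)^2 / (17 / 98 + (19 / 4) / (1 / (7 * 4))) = 88200 / 3771739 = 0.02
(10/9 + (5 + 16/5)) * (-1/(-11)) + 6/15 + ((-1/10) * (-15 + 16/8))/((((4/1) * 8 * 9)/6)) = 1.27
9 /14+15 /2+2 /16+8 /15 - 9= -167 /840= -0.20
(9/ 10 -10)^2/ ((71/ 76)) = 157339/ 1775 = 88.64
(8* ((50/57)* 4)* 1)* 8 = 12800/57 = 224.56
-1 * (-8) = 8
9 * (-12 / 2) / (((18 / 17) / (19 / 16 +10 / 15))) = -1513 / 16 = -94.56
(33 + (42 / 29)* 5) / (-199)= -1167 / 5771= -0.20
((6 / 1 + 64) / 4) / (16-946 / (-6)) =105 / 1042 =0.10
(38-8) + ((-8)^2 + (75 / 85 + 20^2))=8413 / 17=494.88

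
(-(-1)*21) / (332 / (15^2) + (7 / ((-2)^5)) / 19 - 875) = -2872800 / 119499719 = -0.02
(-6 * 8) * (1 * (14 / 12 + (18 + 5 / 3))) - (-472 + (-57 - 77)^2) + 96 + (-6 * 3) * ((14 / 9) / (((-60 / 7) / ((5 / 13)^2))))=-9322471 / 507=-18387.52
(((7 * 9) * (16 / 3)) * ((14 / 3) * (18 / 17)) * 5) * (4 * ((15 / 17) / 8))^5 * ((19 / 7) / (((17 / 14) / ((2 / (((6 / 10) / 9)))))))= 3817681875000 / 410338673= 9303.73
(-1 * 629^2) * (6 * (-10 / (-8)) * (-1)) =5934615 / 2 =2967307.50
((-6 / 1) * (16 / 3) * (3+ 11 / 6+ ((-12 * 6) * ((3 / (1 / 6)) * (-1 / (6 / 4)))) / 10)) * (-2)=87584 / 15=5838.93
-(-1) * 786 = 786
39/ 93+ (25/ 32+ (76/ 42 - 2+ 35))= 36.01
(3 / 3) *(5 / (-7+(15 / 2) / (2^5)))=-320 / 433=-0.74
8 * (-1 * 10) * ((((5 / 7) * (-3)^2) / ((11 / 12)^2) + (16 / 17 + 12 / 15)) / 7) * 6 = -64910976 / 100793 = -644.00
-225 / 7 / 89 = -0.36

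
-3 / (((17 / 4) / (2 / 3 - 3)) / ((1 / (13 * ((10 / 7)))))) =98 / 1105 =0.09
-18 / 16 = -9 / 8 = -1.12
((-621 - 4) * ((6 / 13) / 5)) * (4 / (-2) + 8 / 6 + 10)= -7000 / 13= -538.46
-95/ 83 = -1.14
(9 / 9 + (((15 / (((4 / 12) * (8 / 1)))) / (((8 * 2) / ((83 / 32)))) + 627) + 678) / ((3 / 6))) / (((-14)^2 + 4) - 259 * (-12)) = 5351063 / 6774784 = 0.79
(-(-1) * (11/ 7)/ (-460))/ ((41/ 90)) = -99/ 13202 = -0.01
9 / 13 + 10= 139 / 13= 10.69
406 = 406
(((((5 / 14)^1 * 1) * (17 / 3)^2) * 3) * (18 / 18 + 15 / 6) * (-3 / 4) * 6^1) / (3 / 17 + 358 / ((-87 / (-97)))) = -1.36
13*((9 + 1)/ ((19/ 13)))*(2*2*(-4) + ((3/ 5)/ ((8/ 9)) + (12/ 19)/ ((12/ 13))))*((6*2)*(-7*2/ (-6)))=-36463.27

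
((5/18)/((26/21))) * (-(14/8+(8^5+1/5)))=-4587793/624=-7352.23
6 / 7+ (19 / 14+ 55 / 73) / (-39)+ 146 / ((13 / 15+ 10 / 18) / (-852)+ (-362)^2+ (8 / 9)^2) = 5032328456066 / 6258026345389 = 0.80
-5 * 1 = -5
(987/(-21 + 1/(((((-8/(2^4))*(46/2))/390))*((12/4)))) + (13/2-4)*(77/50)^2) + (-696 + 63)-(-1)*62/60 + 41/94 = -68740730573/104763000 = -656.15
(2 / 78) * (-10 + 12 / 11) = -98 / 429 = -0.23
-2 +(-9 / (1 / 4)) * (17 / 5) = -622 / 5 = -124.40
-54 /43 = -1.26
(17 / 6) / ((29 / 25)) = 425 / 174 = 2.44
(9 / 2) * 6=27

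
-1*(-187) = 187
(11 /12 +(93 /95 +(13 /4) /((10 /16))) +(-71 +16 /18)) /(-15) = 215513 /51300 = 4.20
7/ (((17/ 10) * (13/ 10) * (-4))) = -175/ 221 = -0.79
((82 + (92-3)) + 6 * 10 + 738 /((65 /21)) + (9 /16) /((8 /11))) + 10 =3995299 /8320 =480.20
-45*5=-225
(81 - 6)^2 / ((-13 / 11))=-61875 / 13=-4759.62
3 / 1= 3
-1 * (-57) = 57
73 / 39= 1.87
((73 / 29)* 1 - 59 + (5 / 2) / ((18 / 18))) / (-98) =3131 / 5684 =0.55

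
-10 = -10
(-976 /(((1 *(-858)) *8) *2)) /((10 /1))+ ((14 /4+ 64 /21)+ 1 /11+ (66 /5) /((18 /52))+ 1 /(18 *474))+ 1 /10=44.88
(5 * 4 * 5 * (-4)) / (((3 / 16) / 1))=-6400 / 3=-2133.33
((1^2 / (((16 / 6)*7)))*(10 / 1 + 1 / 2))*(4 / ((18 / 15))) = 15 / 8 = 1.88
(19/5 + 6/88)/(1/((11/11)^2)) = 851/220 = 3.87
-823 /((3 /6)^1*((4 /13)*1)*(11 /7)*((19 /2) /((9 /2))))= -674037 /418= -1612.53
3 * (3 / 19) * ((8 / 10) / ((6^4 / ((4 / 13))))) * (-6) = -2 / 3705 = -0.00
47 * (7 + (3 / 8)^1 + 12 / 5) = 18377 / 40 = 459.42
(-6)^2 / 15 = 12 / 5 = 2.40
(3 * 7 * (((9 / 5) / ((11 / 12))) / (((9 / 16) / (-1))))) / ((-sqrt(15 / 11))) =1344 * sqrt(165) / 275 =62.78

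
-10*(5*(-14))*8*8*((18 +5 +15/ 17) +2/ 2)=18950400/ 17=1114729.41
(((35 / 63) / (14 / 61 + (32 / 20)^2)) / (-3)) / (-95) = 0.00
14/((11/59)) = 826/11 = 75.09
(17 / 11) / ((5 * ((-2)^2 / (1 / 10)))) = 17 / 2200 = 0.01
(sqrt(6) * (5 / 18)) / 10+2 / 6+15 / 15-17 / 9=-5 / 9+sqrt(6) / 36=-0.49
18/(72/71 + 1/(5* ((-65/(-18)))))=23075/1371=16.83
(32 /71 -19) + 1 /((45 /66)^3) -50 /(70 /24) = -54577069 /1677375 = -32.54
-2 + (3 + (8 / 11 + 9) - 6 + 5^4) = 6927 / 11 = 629.73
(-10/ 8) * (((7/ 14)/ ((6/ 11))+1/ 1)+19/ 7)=-1945/ 336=-5.79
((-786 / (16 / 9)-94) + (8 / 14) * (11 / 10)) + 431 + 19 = -23939 / 280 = -85.50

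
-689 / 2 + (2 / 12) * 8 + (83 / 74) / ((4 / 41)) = -294523 / 888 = -331.67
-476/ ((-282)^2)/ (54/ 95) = -0.01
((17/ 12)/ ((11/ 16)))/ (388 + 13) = 68/ 13233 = 0.01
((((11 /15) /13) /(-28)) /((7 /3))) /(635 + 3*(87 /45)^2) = -15 /11226488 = -0.00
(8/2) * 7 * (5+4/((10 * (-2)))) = 672/5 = 134.40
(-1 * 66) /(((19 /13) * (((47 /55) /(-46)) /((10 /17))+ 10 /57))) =-65122200 /207457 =-313.91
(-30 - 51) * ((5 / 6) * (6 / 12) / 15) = -9 / 4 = -2.25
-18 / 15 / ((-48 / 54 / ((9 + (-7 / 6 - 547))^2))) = 6279135 / 16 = 392445.94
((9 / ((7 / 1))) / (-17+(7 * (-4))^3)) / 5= -1 / 85435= -0.00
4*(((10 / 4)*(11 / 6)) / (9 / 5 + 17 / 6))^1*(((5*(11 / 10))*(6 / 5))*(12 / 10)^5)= 5645376 / 86875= 64.98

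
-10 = -10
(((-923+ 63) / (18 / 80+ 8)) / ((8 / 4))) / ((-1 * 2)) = 8600 / 329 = 26.14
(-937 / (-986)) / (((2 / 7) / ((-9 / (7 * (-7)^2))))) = -8433 / 96628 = -0.09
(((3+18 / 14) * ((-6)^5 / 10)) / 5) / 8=-2916 / 35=-83.31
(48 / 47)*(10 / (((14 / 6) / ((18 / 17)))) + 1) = 31632 / 5593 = 5.66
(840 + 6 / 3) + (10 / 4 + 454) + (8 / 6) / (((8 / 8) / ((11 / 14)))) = 54581 / 42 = 1299.55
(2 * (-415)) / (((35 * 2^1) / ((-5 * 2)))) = 830 / 7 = 118.57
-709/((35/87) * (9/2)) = -41122/105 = -391.64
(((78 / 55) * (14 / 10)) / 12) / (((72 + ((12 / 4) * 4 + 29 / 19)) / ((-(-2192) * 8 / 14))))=83296 / 34375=2.42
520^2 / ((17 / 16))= 4326400 / 17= 254494.12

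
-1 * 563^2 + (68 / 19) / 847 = -5100982049 / 16093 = -316969.00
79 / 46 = 1.72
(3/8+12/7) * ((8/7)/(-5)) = -0.48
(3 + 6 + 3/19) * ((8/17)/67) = 1392/21641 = 0.06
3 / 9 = 1 / 3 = 0.33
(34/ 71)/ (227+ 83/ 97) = 1649/ 784621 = 0.00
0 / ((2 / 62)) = 0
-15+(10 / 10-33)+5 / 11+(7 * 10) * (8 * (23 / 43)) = 119664 / 473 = 252.99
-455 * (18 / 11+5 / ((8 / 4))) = -41405 / 22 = -1882.05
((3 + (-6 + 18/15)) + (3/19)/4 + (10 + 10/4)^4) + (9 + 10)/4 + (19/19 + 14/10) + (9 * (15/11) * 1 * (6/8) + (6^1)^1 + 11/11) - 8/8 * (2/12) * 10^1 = 1225608931/50160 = 24433.99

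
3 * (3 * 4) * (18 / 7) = 648 / 7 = 92.57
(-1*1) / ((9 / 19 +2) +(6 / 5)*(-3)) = 95 / 107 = 0.89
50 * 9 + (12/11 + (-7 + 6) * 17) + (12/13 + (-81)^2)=1000430/143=6996.01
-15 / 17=-0.88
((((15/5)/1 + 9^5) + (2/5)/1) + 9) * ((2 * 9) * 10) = 10631052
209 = 209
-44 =-44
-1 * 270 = -270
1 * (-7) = -7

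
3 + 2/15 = 47/15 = 3.13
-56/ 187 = -0.30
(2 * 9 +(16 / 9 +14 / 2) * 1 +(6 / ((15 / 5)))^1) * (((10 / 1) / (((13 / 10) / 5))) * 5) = 5534.19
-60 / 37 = -1.62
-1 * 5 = -5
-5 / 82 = -0.06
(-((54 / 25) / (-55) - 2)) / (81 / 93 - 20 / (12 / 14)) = -260772 / 2872375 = -0.09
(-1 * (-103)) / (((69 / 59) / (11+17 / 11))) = 12154 / 11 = 1104.91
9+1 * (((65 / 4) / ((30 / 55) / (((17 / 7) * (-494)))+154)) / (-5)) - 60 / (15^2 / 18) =118899371 / 28452340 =4.18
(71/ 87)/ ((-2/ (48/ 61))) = -568/ 1769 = -0.32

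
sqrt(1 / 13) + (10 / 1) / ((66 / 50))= sqrt(13) / 13 + 250 / 33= 7.85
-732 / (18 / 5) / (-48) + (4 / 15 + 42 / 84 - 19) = -5039 / 360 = -14.00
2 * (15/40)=3/4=0.75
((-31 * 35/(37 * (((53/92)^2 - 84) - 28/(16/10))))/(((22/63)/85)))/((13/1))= 5.43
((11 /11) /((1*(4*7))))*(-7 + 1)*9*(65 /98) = -1755 /1372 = -1.28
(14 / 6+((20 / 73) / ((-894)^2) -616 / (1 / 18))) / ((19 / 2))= -323392331756 / 277135083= -1166.91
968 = 968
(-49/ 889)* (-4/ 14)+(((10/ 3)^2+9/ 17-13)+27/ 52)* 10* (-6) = 4246301/ 84201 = 50.43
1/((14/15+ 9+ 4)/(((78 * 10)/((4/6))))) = 17550/209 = 83.97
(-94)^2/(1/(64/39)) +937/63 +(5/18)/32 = 14514.98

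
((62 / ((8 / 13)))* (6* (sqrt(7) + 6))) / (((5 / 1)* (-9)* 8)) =-403 / 40- 403* sqrt(7) / 240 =-14.52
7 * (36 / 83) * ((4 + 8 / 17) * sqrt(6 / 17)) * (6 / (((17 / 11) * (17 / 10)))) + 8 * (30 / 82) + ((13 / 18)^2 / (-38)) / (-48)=70924049 / 24230016 + 12640320 * sqrt(102) / 6932243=21.34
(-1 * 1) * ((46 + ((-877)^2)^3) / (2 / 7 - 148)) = 3184898528699536145 / 1034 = 3080172658316766.10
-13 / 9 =-1.44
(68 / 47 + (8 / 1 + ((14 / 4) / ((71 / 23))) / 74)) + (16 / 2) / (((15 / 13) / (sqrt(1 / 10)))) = 52 * sqrt(10) / 75 + 4673119 / 493876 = 11.65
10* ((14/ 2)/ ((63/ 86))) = 860/ 9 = 95.56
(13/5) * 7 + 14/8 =19.95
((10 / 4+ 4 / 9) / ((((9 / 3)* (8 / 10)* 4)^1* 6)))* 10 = 1325 / 2592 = 0.51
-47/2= -23.50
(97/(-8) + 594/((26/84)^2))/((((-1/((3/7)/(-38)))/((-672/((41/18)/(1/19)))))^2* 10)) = 702594710208/37022762569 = 18.98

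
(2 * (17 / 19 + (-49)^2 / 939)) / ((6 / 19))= 61582 / 2817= 21.86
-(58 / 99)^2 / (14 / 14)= -0.34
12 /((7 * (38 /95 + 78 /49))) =105 /122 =0.86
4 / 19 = 0.21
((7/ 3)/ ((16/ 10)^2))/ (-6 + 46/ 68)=-2975/ 17376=-0.17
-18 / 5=-3.60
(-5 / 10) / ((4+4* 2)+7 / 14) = -1 / 25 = -0.04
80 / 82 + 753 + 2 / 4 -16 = 60555 / 82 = 738.48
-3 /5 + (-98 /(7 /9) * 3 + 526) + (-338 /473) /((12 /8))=1042423 /7095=146.92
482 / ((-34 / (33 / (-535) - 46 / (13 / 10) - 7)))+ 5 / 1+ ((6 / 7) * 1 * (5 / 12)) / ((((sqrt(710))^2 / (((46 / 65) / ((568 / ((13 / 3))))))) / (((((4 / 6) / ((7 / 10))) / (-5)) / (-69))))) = 382749184287935 / 630830356884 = 606.74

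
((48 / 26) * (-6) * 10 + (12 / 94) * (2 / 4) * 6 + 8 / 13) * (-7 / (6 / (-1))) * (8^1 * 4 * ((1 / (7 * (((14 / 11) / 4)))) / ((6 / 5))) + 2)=-5298530 / 2961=-1789.44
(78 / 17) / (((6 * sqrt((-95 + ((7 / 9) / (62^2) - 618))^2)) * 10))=17298 / 161283845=0.00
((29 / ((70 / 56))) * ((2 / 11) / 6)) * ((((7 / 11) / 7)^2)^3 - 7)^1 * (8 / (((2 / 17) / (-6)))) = 195637008576 / 97435855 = 2007.85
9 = 9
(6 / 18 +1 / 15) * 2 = 4 / 5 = 0.80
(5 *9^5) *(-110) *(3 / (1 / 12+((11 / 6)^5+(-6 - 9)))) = -16814005.85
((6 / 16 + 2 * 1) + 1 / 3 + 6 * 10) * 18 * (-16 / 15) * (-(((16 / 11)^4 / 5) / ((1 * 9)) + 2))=1665404104 / 658845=2527.76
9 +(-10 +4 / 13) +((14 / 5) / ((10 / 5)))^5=190366 / 40625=4.69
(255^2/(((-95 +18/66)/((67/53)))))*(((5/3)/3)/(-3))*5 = 133120625/165678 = 803.49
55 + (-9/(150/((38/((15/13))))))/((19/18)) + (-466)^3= -12649330359/125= -101194642.87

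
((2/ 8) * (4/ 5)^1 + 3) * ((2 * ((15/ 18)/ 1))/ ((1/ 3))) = 16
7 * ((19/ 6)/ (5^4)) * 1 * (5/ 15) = 133/ 11250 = 0.01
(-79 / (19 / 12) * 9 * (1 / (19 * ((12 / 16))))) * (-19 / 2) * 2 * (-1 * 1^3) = -11376 / 19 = -598.74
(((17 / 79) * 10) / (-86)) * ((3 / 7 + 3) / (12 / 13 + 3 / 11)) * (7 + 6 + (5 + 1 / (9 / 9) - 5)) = -194480 / 193629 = -1.00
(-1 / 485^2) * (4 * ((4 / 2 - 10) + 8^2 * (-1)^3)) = 288 / 235225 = 0.00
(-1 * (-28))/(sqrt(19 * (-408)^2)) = 7 * sqrt(19)/1938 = 0.02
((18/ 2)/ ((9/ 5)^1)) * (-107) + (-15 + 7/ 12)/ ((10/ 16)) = -8371/ 15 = -558.07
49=49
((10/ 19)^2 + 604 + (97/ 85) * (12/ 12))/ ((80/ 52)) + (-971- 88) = -665.48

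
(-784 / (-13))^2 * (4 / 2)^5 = 19668992 / 169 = 116384.57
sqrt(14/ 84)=0.41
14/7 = 2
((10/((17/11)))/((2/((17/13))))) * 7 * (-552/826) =-15180/767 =-19.79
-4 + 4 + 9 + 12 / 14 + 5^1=104 / 7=14.86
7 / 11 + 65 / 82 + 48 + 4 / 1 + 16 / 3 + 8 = 66.76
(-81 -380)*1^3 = -461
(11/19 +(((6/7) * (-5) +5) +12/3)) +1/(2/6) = 1103/133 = 8.29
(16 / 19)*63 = 1008 / 19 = 53.05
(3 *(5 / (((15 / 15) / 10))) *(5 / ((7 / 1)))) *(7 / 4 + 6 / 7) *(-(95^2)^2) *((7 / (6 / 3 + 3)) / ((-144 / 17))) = 2527005640625 / 672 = 3760425060.45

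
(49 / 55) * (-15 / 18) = -49 / 66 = -0.74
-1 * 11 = -11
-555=-555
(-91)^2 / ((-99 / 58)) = -480298 / 99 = -4851.49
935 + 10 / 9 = 8425 / 9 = 936.11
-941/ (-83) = 941/ 83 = 11.34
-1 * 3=-3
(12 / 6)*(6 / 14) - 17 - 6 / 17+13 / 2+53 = 10235 / 238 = 43.00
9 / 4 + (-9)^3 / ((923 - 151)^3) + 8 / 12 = 4025869733 / 1380298944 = 2.92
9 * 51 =459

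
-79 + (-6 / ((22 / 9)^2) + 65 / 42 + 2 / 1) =-194276 / 2541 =-76.46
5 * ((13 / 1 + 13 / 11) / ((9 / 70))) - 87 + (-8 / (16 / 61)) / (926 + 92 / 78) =1108514773 / 2386560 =464.48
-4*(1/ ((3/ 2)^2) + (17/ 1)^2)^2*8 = -2680898.77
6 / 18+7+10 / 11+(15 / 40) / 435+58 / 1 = 2535793 / 38280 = 66.24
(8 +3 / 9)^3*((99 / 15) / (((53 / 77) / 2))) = 5293750 / 477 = 11098.01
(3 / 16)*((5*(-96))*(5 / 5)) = -90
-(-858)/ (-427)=-858/ 427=-2.01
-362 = -362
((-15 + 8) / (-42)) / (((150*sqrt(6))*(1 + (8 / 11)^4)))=14641*sqrt(6) / 101179800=0.00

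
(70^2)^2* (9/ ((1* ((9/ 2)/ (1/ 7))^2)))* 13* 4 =101920000/ 9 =11324444.44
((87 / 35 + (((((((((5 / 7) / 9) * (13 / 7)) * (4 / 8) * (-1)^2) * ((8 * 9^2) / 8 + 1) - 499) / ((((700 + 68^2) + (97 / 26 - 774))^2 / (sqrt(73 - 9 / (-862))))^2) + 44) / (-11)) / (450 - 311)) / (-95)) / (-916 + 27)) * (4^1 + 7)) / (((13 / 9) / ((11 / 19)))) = 26374566702882084495559184848200655 / 2406596375472382362354453531070817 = 10.96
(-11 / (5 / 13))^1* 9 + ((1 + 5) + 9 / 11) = -13782 / 55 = -250.58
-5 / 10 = -0.50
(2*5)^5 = 100000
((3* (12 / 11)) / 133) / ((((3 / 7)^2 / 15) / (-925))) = -388500 / 209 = -1858.85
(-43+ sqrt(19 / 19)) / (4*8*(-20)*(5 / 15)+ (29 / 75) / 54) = 170100 / 863971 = 0.20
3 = 3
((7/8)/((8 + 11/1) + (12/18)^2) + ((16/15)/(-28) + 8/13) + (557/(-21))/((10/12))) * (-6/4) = 243409/5200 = 46.81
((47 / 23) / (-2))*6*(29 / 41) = -4089 / 943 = -4.34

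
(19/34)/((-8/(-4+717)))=-13547/272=-49.81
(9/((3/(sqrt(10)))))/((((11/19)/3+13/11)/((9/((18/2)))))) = 1881* sqrt(10)/862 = 6.90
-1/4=-0.25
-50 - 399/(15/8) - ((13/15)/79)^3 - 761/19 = -9575026963318/31616125875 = -302.85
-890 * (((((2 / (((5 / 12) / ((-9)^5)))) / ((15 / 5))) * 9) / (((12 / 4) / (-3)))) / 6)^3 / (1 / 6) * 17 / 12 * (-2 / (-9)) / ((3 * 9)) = -177216445359902684.16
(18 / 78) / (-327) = -1 / 1417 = -0.00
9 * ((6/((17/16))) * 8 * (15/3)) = 34560/17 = 2032.94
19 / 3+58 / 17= 497 / 51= 9.75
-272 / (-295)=0.92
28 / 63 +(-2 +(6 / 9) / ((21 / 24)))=-50 / 63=-0.79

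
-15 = -15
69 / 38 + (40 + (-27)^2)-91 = 25833 / 38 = 679.82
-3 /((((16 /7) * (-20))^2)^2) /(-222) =2401 /775946240000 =0.00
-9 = -9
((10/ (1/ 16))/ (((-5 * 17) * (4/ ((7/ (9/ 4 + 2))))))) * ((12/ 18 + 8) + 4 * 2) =-11200/ 867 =-12.92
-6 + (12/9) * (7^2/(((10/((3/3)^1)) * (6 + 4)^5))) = -4499951/750000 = -6.00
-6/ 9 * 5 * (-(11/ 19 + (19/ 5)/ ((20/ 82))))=5117/ 95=53.86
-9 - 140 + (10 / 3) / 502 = -112192 / 753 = -148.99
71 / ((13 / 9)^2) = 5751 / 169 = 34.03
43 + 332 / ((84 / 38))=4057 / 21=193.19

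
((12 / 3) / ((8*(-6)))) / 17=-1 / 204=-0.00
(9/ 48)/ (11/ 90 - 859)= -135/ 618392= -0.00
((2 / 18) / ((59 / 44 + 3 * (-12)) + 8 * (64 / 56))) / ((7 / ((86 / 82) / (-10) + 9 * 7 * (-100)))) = 56826946 / 14499855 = 3.92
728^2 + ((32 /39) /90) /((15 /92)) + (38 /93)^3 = 529984.12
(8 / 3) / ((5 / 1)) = 8 / 15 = 0.53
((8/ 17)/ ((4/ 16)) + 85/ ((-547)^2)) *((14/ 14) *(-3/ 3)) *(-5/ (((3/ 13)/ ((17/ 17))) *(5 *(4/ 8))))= 16.32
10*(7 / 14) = 5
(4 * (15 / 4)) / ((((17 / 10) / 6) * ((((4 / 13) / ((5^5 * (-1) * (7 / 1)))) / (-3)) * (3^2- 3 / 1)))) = 63984375 / 34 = 1881893.38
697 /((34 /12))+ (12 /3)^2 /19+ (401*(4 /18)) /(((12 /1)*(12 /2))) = 1527179 /6156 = 248.08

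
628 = 628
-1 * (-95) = 95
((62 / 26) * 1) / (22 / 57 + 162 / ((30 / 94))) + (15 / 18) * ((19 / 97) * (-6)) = -177941365 / 182562536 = -0.97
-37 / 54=-0.69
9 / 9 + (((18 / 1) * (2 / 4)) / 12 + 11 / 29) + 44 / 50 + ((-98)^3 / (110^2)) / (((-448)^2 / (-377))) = 566905237 / 179660800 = 3.16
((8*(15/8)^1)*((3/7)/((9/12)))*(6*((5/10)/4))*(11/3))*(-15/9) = -275/7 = -39.29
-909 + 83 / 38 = -34459 / 38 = -906.82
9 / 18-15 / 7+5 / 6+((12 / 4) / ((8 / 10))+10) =1087 / 84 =12.94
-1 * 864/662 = -432/331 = -1.31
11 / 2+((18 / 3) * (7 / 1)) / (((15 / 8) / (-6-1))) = -151.30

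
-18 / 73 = -0.25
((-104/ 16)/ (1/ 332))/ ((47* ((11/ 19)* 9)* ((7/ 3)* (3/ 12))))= -164008/ 10857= -15.11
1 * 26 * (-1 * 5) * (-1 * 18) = 2340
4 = 4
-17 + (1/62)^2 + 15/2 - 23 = -124929/3844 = -32.50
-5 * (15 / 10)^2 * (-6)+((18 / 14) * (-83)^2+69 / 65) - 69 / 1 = 8059731 / 910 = 8856.85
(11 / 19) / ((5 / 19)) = 11 / 5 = 2.20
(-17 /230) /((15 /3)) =-17 /1150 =-0.01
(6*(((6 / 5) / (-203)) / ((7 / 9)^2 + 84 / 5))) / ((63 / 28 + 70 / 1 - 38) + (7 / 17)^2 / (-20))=-1404540 / 23600608871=-0.00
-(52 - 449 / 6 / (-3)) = -1385 / 18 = -76.94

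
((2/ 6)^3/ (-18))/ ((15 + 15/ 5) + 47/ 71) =-71/ 643950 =-0.00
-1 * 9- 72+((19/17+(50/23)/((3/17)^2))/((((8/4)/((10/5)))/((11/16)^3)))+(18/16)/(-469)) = -391783533151/6760083456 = -57.96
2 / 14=1 / 7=0.14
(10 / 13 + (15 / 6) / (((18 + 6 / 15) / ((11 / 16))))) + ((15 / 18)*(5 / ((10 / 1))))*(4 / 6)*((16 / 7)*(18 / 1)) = 3292865 / 267904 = 12.29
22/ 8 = 11/ 4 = 2.75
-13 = -13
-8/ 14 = -4/ 7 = -0.57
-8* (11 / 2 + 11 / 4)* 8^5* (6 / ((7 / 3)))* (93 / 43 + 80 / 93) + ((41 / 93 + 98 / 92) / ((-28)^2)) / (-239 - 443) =-1653548669536057913 / 98357996352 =-16811532.68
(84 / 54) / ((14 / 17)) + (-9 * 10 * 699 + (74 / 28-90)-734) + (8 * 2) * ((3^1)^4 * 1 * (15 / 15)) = -62433.47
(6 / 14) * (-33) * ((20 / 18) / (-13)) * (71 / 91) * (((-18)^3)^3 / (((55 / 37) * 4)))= -260544927898368 / 8281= -31462978855.01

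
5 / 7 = 0.71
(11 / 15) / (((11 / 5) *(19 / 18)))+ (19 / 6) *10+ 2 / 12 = 32.15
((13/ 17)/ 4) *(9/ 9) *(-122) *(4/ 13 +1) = -61/ 2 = -30.50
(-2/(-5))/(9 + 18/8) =8/225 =0.04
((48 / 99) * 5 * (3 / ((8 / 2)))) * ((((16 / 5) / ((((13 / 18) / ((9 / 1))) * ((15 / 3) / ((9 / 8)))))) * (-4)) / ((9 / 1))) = -5184 / 715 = -7.25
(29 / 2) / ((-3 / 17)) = -82.17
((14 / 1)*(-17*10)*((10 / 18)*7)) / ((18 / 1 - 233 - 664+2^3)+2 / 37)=123284 / 11601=10.63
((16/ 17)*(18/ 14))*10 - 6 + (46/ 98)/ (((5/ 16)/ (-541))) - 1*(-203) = -2513591/ 4165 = -603.50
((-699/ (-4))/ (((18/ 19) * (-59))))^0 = 1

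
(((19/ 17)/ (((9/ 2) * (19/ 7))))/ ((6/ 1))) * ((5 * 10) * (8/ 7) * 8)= 3200/ 459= 6.97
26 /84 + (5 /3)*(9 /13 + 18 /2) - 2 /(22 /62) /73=7184315 /438438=16.39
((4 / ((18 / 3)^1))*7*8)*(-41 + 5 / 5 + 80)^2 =179200 / 3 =59733.33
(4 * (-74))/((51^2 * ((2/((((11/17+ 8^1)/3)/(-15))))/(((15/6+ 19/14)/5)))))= 1036/122825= 0.01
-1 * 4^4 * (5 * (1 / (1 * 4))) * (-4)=1280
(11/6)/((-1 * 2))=-11/12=-0.92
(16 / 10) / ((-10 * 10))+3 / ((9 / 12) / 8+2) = 11866 / 8375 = 1.42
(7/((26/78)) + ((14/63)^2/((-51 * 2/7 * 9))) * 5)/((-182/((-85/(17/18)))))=42895/4131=10.38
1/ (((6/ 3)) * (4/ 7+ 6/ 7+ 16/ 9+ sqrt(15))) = -6363/ 18731+ 3969 * sqrt(15)/ 37462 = 0.07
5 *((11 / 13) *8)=440 / 13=33.85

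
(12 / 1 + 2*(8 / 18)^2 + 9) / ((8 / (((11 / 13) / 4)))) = 19063 / 33696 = 0.57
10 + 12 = 22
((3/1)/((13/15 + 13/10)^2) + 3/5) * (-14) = -14658/845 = -17.35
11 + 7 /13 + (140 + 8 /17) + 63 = 215.01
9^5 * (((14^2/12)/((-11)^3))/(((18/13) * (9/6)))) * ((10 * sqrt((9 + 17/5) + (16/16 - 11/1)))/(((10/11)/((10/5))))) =-1857492 * sqrt(15)/605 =-11890.97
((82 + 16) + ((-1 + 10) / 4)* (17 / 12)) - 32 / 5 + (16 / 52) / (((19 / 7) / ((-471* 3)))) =-1292119 / 19760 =-65.39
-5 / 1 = -5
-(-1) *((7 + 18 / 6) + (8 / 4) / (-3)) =28 / 3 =9.33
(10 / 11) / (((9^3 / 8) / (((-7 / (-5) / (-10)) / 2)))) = -28 / 40095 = -0.00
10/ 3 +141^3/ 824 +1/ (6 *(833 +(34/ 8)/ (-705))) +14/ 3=6600371946239/ 1935611432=3409.97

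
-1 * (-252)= 252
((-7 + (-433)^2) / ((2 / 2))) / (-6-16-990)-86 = -137257 / 506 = -271.26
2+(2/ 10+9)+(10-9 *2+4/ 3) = 68/ 15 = 4.53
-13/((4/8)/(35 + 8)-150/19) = 21242/12881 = 1.65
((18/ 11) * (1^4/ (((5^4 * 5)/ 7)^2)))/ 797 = 882/ 85615234375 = 0.00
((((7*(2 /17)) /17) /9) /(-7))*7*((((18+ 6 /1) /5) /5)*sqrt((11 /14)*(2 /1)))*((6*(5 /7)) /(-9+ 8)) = 32*sqrt(77) /10115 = 0.03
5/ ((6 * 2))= 5/ 12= 0.42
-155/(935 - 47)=-0.17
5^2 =25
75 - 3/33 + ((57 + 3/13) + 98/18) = 177071/1287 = 137.58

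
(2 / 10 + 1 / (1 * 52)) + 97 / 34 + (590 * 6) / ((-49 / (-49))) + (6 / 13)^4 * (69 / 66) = 378469446653 / 106818140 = 3543.12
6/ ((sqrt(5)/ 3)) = 18 * sqrt(5)/ 5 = 8.05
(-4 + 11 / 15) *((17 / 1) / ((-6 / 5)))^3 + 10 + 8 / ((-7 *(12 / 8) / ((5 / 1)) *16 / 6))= 42167855 / 4536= 9296.26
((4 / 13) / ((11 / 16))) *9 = 576 / 143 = 4.03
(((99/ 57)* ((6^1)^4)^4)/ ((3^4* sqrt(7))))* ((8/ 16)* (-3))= -1724011610112* sqrt(7)/ 133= -34295533667.25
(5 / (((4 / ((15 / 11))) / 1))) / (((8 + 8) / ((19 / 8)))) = 1425 / 5632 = 0.25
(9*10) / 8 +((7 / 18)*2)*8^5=917909 / 36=25497.47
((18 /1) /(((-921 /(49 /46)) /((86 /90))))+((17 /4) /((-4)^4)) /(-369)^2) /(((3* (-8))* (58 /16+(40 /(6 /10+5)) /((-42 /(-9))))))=4798321992919 /29845336031861760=0.00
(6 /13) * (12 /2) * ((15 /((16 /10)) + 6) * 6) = 3321 /13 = 255.46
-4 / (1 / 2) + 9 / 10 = -71 / 10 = -7.10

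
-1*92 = -92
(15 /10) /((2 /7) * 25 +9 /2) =21 /163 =0.13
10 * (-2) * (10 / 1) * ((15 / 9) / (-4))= 250 / 3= 83.33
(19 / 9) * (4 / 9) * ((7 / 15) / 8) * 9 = 133 / 270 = 0.49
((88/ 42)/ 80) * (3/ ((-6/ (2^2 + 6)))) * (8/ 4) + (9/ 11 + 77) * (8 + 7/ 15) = 507121/ 770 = 658.60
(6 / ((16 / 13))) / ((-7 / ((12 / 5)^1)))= -117 / 70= -1.67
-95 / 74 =-1.28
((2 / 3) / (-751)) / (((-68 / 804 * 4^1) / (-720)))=-24120 / 12767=-1.89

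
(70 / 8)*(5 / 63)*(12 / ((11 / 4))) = 100 / 33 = 3.03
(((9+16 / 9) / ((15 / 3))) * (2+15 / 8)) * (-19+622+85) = 258602 / 45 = 5746.71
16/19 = 0.84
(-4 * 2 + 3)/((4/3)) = -15/4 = -3.75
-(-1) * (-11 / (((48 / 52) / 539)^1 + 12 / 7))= -77077 / 12024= -6.41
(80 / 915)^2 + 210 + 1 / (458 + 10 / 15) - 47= 7511633555 / 46080864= 163.01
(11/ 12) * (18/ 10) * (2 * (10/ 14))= 33/ 14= 2.36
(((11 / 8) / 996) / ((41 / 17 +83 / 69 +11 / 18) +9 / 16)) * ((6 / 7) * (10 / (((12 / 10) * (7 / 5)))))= 146625 / 99678103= 0.00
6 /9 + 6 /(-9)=0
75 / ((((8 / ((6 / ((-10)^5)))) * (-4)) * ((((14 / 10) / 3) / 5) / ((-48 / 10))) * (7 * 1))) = -81 / 78400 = -0.00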